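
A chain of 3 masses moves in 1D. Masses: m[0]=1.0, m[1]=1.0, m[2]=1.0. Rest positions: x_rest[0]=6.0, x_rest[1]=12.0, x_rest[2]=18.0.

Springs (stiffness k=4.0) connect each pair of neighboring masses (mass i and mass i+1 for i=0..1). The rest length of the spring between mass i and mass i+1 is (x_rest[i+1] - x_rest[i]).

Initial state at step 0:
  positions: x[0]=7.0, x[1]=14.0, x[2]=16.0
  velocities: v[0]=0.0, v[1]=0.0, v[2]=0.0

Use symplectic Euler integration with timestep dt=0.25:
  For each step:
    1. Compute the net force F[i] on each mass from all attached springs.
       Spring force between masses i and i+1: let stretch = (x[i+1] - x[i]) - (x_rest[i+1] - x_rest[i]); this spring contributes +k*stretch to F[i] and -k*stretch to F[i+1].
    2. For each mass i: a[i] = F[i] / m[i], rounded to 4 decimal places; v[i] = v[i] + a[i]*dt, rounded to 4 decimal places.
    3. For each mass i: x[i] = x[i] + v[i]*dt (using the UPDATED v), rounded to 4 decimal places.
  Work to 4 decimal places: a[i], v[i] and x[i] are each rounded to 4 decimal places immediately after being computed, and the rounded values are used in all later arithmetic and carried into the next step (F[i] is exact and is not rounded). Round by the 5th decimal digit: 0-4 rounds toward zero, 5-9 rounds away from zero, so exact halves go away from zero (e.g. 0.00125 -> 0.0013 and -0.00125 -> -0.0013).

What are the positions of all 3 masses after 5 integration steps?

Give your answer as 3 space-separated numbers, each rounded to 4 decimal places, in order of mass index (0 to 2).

Answer: 4.6885 12.7256 19.5860

Derivation:
Step 0: x=[7.0000 14.0000 16.0000] v=[0.0000 0.0000 0.0000]
Step 1: x=[7.2500 12.7500 17.0000] v=[1.0000 -5.0000 4.0000]
Step 2: x=[7.3750 11.1875 18.4375] v=[0.5000 -6.2500 5.7500]
Step 3: x=[6.9531 10.4844 19.5625] v=[-1.6875 -2.8125 4.5000]
Step 4: x=[5.9141 11.1680 19.9180] v=[-4.1562 2.7343 1.4219]
Step 5: x=[4.6885 12.7256 19.5860] v=[-4.9023 6.2304 -1.3281]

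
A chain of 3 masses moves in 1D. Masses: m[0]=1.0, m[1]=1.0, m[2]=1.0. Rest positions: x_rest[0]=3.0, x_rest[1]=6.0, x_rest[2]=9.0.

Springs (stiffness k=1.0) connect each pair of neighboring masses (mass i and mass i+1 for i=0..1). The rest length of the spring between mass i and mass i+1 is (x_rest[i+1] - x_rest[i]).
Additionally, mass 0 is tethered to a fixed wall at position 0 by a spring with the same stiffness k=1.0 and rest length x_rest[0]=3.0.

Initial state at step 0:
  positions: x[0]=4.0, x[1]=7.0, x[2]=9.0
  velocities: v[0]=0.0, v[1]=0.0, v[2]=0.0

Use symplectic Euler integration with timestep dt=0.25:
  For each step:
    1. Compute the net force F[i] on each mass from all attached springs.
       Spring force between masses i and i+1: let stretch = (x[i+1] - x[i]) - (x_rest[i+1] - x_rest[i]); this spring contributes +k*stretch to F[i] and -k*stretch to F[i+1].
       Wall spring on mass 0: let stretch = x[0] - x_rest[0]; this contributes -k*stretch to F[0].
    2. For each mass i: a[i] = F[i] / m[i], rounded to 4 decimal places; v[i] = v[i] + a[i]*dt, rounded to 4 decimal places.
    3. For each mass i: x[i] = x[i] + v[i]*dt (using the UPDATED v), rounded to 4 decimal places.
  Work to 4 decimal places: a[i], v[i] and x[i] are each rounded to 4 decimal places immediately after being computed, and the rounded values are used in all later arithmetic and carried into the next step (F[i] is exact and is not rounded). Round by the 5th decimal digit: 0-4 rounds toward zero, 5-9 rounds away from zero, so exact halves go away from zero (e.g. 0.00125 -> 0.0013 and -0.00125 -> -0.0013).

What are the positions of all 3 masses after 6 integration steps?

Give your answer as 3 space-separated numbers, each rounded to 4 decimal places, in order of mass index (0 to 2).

Answer: 2.9577 6.1410 9.8418

Derivation:
Step 0: x=[4.0000 7.0000 9.0000] v=[0.0000 0.0000 0.0000]
Step 1: x=[3.9375 6.9375 9.0625] v=[-0.2500 -0.2500 0.2500]
Step 2: x=[3.8164 6.8203 9.1797] v=[-0.4844 -0.4688 0.4688]
Step 3: x=[3.6445 6.6628 9.3370] v=[-0.6875 -0.6299 0.6290]
Step 4: x=[3.4335 6.4838 9.5146] v=[-0.8441 -0.7159 0.7105]
Step 5: x=[3.1985 6.3036 9.6903] v=[-0.9399 -0.7208 0.7028]
Step 6: x=[2.9577 6.1410 9.8418] v=[-0.9633 -0.6504 0.6061]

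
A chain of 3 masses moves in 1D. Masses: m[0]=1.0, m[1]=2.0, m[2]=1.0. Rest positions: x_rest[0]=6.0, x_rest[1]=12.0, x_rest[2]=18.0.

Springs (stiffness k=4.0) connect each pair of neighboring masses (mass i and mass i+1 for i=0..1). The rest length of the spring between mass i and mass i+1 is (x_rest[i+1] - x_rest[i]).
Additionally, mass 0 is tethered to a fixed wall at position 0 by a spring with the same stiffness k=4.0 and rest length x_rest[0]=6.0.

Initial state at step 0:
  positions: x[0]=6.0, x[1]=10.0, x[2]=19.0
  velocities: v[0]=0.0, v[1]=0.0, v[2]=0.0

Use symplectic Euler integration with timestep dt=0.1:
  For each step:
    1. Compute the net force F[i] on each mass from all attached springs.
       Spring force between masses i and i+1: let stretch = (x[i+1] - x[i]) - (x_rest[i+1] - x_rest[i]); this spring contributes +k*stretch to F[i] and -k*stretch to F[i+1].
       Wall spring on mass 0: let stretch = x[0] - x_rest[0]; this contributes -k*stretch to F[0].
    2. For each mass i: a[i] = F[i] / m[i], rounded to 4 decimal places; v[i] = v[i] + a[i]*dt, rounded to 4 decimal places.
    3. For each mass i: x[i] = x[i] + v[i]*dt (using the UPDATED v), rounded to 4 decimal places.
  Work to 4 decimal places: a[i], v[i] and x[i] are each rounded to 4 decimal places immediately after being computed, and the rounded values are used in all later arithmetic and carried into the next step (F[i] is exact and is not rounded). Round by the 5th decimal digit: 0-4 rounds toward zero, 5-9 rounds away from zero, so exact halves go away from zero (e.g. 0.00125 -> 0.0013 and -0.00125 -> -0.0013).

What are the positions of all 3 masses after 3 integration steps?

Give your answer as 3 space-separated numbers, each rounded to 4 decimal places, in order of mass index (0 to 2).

Step 0: x=[6.0000 10.0000 19.0000] v=[0.0000 0.0000 0.0000]
Step 1: x=[5.9200 10.1000 18.8800] v=[-0.8000 1.0000 -1.2000]
Step 2: x=[5.7704 10.2920 18.6488] v=[-1.4960 1.9200 -2.3120]
Step 3: x=[5.5709 10.5607 18.3233] v=[-1.9955 2.6870 -3.2547]

Answer: 5.5709 10.5607 18.3233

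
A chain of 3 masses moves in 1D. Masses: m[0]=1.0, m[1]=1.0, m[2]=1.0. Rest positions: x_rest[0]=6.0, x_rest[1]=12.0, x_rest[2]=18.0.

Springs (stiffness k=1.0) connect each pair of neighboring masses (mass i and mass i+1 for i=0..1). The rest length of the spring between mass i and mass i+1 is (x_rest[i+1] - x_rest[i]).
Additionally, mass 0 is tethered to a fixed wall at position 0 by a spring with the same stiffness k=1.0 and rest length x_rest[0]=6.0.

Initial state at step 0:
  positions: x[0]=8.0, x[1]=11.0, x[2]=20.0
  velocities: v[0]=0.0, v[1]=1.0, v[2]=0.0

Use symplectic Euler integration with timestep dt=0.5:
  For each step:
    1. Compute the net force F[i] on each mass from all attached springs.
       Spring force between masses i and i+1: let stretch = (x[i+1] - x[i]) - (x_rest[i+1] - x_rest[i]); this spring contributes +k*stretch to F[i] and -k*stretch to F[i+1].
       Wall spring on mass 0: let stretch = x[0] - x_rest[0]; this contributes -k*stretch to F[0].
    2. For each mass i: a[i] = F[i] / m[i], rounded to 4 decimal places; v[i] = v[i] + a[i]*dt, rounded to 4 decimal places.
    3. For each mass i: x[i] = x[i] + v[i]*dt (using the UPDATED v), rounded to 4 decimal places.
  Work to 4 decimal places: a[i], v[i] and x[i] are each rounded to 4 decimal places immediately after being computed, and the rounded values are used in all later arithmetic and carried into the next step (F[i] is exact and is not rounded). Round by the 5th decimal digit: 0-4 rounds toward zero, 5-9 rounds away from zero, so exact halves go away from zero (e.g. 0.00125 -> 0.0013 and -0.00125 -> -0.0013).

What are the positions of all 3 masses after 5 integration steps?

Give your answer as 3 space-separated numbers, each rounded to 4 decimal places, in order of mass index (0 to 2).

Answer: 7.5636 11.8076 19.7959

Derivation:
Step 0: x=[8.0000 11.0000 20.0000] v=[0.0000 1.0000 0.0000]
Step 1: x=[6.7500 13.0000 19.2500] v=[-2.5000 4.0000 -1.5000]
Step 2: x=[5.3750 15.0000 18.4375] v=[-2.7500 4.0000 -1.6250]
Step 3: x=[5.0625 15.4532 18.2656] v=[-0.6250 0.9063 -0.3438]
Step 4: x=[6.0821 14.0118 18.8906] v=[2.0391 -2.8829 1.2500]
Step 5: x=[7.5636 11.8076 19.7959] v=[2.9629 -4.4084 1.8106]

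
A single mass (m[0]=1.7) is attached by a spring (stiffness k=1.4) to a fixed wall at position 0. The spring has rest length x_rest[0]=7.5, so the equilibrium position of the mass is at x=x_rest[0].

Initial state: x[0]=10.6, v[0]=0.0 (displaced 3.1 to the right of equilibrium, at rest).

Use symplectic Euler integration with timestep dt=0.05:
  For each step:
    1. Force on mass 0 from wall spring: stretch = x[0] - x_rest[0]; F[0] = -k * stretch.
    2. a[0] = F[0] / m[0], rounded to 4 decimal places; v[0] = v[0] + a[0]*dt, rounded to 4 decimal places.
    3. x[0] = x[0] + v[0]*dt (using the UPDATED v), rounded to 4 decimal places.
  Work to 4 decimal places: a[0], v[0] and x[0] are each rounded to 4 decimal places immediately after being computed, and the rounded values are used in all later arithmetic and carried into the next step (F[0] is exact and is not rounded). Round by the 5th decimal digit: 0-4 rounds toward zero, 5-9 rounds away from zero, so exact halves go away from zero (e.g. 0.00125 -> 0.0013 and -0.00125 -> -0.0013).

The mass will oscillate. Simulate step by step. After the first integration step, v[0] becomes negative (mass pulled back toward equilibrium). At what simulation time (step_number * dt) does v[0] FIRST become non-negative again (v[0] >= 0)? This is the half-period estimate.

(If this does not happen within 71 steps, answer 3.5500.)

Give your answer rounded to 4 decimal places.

Answer: 3.5000

Derivation:
Step 0: x=[10.6000] v=[0.0000]
Step 1: x=[10.5936] v=[-0.1276]
Step 2: x=[10.5809] v=[-0.2550]
Step 3: x=[10.5618] v=[-0.3819]
Step 4: x=[10.5364] v=[-0.5080]
Step 5: x=[10.5048] v=[-0.6330]
Step 6: x=[10.4670] v=[-0.7567]
Step 7: x=[10.4231] v=[-0.8789]
Step 8: x=[10.3731] v=[-0.9993]
Step 9: x=[10.3172] v=[-1.1176]
Step 10: x=[10.2555] v=[-1.2336]
Step 11: x=[10.1881] v=[-1.3471]
Step 12: x=[10.1152] v=[-1.4578]
Step 13: x=[10.0369] v=[-1.5655]
Step 14: x=[9.9534] v=[-1.6700]
Step 15: x=[9.8649] v=[-1.7710]
Step 16: x=[9.7715] v=[-1.8684]
Step 17: x=[9.6734] v=[-1.9619]
Step 18: x=[9.5708] v=[-2.0514]
Step 19: x=[9.4640] v=[-2.1367]
Step 20: x=[9.3531] v=[-2.2176]
Step 21: x=[9.2384] v=[-2.2939]
Step 22: x=[9.1201] v=[-2.3655]
Step 23: x=[8.9985] v=[-2.4322]
Step 24: x=[8.8738] v=[-2.4939]
Step 25: x=[8.7463] v=[-2.5505]
Step 26: x=[8.6162] v=[-2.6018]
Step 27: x=[8.4838] v=[-2.6478]
Step 28: x=[8.3494] v=[-2.6883]
Step 29: x=[8.2132] v=[-2.7233]
Step 30: x=[8.0756] v=[-2.7527]
Step 31: x=[7.9368] v=[-2.7764]
Step 32: x=[7.7971] v=[-2.7944]
Step 33: x=[7.6568] v=[-2.8066]
Step 34: x=[7.5161] v=[-2.8131]
Step 35: x=[7.3754] v=[-2.8138]
Step 36: x=[7.2350] v=[-2.8087]
Step 37: x=[7.0951] v=[-2.7978]
Step 38: x=[6.9560] v=[-2.7811]
Step 39: x=[6.8181] v=[-2.7587]
Step 40: x=[6.6816] v=[-2.7306]
Step 41: x=[6.5468] v=[-2.6969]
Step 42: x=[6.4139] v=[-2.6577]
Step 43: x=[6.2833] v=[-2.6130]
Step 44: x=[6.1552] v=[-2.5629]
Step 45: x=[6.0298] v=[-2.5075]
Step 46: x=[5.9075] v=[-2.4470]
Step 47: x=[5.7884] v=[-2.3814]
Step 48: x=[5.6729] v=[-2.3109]
Step 49: x=[5.5611] v=[-2.2357]
Step 50: x=[5.4533] v=[-2.1559]
Step 51: x=[5.3497] v=[-2.0716]
Step 52: x=[5.2505] v=[-1.9831]
Step 53: x=[5.1560] v=[-1.8905]
Step 54: x=[5.0663] v=[-1.7940]
Step 55: x=[4.9816] v=[-1.6938]
Step 56: x=[4.9021] v=[-1.5901]
Step 57: x=[4.8279] v=[-1.4831]
Step 58: x=[4.7592] v=[-1.3731]
Step 59: x=[4.6962] v=[-1.2602]
Step 60: x=[4.6390] v=[-1.1448]
Step 61: x=[4.5877] v=[-1.0270]
Step 62: x=[4.5423] v=[-0.9071]
Step 63: x=[4.5030] v=[-0.7853]
Step 64: x=[4.4699] v=[-0.6619]
Step 65: x=[4.4430] v=[-0.5371]
Step 66: x=[4.4224] v=[-0.4112]
Step 67: x=[4.4082] v=[-0.2845]
Step 68: x=[4.4003] v=[-0.1572]
Step 69: x=[4.3988] v=[-0.0296]
Step 70: x=[4.4037] v=[0.0981]
First v>=0 after going negative at step 70, time=3.5000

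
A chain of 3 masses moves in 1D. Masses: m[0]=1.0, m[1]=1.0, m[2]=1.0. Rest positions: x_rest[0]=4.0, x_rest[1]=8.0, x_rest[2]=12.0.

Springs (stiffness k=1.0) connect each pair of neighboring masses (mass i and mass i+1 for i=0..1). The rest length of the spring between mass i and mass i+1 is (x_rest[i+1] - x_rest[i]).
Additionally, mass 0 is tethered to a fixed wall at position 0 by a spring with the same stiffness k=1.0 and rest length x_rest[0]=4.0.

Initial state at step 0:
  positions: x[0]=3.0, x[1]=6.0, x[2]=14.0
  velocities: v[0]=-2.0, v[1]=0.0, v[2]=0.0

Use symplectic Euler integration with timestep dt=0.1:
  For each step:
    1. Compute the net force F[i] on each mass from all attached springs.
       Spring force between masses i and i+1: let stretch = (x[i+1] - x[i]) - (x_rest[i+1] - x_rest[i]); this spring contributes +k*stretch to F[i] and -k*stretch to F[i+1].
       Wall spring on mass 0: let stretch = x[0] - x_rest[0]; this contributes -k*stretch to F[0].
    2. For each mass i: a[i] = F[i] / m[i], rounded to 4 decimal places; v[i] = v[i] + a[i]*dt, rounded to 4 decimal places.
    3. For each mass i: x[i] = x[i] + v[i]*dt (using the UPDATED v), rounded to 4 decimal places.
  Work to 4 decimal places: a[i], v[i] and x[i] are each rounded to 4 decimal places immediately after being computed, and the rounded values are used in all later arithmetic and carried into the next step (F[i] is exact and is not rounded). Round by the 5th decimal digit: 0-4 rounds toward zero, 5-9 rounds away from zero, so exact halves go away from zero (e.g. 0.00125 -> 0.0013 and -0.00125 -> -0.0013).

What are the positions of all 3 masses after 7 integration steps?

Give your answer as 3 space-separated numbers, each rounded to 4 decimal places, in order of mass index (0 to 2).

Step 0: x=[3.0000 6.0000 14.0000] v=[-2.0000 0.0000 0.0000]
Step 1: x=[2.8000 6.0500 13.9600] v=[-2.0000 0.5000 -0.4000]
Step 2: x=[2.6045 6.1466 13.8809] v=[-1.9550 0.9660 -0.7910]
Step 3: x=[2.4184 6.2851 13.7645] v=[-1.8612 1.3852 -1.1644]
Step 4: x=[2.2468 6.4598 13.6133] v=[-1.7164 1.7465 -1.5123]
Step 5: x=[2.0948 6.6639 13.4305] v=[-1.5198 2.0406 -1.8277]
Step 6: x=[1.9676 6.8899 13.2201] v=[-1.2724 2.2604 -2.1044]
Step 7: x=[1.8699 7.1300 12.9864] v=[-0.9769 2.4012 -2.3374]

Answer: 1.8699 7.1300 12.9864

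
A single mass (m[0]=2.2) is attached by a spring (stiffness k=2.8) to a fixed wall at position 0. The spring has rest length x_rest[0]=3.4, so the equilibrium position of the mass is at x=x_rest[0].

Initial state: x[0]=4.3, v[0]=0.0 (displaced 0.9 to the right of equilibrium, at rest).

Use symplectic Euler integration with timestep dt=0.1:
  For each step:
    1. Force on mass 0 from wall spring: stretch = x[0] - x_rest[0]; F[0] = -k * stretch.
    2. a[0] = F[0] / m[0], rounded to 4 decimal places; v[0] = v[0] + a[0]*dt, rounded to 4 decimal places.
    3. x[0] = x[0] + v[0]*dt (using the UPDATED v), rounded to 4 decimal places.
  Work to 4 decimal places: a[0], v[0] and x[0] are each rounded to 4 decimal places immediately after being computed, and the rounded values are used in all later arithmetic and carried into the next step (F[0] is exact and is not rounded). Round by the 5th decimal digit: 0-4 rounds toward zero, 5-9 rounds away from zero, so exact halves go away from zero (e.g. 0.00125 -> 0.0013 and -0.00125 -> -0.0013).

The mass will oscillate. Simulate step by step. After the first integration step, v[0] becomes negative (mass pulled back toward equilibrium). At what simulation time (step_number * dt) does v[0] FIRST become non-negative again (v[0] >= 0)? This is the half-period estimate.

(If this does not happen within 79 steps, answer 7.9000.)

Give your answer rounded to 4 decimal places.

Answer: 2.8000

Derivation:
Step 0: x=[4.3000] v=[0.0000]
Step 1: x=[4.2885] v=[-0.1146]
Step 2: x=[4.2657] v=[-0.2277]
Step 3: x=[4.2319] v=[-0.3379]
Step 4: x=[4.1875] v=[-0.4438]
Step 5: x=[4.1331] v=[-0.5440]
Step 6: x=[4.0694] v=[-0.6373]
Step 7: x=[3.9972] v=[-0.7225]
Step 8: x=[3.9174] v=[-0.7985]
Step 9: x=[3.8310] v=[-0.8644]
Step 10: x=[3.7391] v=[-0.9193]
Step 11: x=[3.6429] v=[-0.9625]
Step 12: x=[3.5436] v=[-0.9934]
Step 13: x=[3.4424] v=[-1.0117]
Step 14: x=[3.3407] v=[-1.0171]
Step 15: x=[3.2397] v=[-1.0096]
Step 16: x=[3.1408] v=[-0.9892]
Step 17: x=[3.0452] v=[-0.9562]
Step 18: x=[2.9541] v=[-0.9110]
Step 19: x=[2.8687] v=[-0.8543]
Step 20: x=[2.7900] v=[-0.7867]
Step 21: x=[2.7191] v=[-0.7091]
Step 22: x=[2.6569] v=[-0.6224]
Step 23: x=[2.6041] v=[-0.5278]
Step 24: x=[2.5615] v=[-0.4265]
Step 25: x=[2.5295] v=[-0.3198]
Step 26: x=[2.5086] v=[-0.2090]
Step 27: x=[2.4990] v=[-0.0956]
Step 28: x=[2.5009] v=[0.0191]
First v>=0 after going negative at step 28, time=2.8000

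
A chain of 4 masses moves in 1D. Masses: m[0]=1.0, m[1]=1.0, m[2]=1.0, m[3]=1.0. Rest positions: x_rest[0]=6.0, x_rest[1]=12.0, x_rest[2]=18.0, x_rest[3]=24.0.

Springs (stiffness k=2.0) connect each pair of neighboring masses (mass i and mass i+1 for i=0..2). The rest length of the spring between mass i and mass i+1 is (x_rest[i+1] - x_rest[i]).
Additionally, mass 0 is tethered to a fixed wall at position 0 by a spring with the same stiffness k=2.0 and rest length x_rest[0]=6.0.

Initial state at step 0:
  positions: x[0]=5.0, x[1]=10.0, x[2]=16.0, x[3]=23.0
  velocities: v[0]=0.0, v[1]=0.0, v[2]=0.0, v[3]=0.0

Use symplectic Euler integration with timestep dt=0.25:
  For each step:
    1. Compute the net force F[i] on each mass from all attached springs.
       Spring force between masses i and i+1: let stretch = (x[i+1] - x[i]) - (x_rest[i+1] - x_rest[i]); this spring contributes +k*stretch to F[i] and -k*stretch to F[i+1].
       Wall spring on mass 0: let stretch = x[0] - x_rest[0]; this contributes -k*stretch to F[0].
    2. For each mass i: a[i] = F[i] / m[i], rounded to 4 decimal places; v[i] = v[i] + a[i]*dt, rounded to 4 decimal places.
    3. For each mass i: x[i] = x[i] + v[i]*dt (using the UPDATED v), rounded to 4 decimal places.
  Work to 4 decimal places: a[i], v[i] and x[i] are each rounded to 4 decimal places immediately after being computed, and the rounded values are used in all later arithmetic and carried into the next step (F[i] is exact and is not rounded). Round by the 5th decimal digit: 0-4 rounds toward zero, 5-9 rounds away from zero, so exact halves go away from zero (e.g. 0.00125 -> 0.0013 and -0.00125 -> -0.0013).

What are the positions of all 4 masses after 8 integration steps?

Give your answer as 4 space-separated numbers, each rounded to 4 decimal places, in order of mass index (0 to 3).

Answer: 6.3057 12.0793 17.1517 22.3675

Derivation:
Step 0: x=[5.0000 10.0000 16.0000 23.0000] v=[0.0000 0.0000 0.0000 0.0000]
Step 1: x=[5.0000 10.1250 16.1250 22.8750] v=[0.0000 0.5000 0.5000 -0.5000]
Step 2: x=[5.0156 10.3594 16.3438 22.6563] v=[0.0625 0.9375 0.8750 -0.8750]
Step 3: x=[5.0723 10.6739 16.6036 22.3985] v=[0.2266 1.2578 1.0391 -1.0313]
Step 4: x=[5.1951 11.0294 16.8465 22.1663] v=[0.4913 1.4219 0.9717 -0.9288]
Step 5: x=[5.3978 11.3827 17.0273 22.0191] v=[0.8109 1.4133 0.7231 -0.5887]
Step 6: x=[5.6739 11.6935 17.1265 21.9980] v=[1.1045 1.2432 0.3967 -0.0846]
Step 7: x=[5.9933 11.9310 17.1555 22.1179] v=[1.2774 0.9499 0.1160 0.4797]
Step 8: x=[6.3057 12.0793 17.1517 22.3675] v=[1.2496 0.5933 -0.0151 0.9985]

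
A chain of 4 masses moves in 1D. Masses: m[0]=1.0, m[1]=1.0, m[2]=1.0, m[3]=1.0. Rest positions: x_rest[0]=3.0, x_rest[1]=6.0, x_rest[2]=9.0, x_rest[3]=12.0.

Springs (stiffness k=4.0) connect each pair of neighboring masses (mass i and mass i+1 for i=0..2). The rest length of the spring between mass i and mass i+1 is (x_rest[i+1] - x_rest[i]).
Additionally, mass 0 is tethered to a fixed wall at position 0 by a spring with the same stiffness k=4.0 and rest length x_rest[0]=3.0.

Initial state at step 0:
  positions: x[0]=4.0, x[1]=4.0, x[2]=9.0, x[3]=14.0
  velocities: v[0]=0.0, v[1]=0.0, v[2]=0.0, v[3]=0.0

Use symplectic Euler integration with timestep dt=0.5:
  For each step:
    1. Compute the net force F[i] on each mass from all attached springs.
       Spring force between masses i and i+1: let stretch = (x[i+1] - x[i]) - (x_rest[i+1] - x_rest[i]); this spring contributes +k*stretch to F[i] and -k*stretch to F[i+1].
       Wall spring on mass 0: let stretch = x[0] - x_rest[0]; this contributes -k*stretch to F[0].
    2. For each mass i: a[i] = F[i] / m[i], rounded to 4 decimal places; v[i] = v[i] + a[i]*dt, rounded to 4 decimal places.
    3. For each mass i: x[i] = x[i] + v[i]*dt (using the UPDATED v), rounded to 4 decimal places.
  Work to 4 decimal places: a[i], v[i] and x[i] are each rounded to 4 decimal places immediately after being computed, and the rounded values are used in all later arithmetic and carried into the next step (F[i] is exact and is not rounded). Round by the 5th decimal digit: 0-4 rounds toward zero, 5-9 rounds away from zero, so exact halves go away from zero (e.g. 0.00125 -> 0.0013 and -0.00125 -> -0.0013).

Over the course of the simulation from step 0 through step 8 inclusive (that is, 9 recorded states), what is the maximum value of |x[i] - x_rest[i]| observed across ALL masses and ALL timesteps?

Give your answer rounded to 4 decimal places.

Step 0: x=[4.0000 4.0000 9.0000 14.0000] v=[0.0000 0.0000 0.0000 0.0000]
Step 1: x=[0.0000 9.0000 9.0000 12.0000] v=[-8.0000 10.0000 0.0000 -4.0000]
Step 2: x=[5.0000 5.0000 12.0000 10.0000] v=[10.0000 -8.0000 6.0000 -4.0000]
Step 3: x=[5.0000 8.0000 6.0000 13.0000] v=[0.0000 6.0000 -12.0000 6.0000]
Step 4: x=[3.0000 6.0000 9.0000 12.0000] v=[-4.0000 -4.0000 6.0000 -2.0000]
Step 5: x=[1.0000 4.0000 12.0000 11.0000] v=[-4.0000 -4.0000 6.0000 -2.0000]
Step 6: x=[1.0000 7.0000 6.0000 14.0000] v=[0.0000 6.0000 -12.0000 6.0000]
Step 7: x=[6.0000 3.0000 9.0000 12.0000] v=[10.0000 -8.0000 6.0000 -4.0000]
Step 8: x=[2.0000 8.0000 9.0000 10.0000] v=[-8.0000 10.0000 0.0000 -4.0000]
Max displacement = 3.0000

Answer: 3.0000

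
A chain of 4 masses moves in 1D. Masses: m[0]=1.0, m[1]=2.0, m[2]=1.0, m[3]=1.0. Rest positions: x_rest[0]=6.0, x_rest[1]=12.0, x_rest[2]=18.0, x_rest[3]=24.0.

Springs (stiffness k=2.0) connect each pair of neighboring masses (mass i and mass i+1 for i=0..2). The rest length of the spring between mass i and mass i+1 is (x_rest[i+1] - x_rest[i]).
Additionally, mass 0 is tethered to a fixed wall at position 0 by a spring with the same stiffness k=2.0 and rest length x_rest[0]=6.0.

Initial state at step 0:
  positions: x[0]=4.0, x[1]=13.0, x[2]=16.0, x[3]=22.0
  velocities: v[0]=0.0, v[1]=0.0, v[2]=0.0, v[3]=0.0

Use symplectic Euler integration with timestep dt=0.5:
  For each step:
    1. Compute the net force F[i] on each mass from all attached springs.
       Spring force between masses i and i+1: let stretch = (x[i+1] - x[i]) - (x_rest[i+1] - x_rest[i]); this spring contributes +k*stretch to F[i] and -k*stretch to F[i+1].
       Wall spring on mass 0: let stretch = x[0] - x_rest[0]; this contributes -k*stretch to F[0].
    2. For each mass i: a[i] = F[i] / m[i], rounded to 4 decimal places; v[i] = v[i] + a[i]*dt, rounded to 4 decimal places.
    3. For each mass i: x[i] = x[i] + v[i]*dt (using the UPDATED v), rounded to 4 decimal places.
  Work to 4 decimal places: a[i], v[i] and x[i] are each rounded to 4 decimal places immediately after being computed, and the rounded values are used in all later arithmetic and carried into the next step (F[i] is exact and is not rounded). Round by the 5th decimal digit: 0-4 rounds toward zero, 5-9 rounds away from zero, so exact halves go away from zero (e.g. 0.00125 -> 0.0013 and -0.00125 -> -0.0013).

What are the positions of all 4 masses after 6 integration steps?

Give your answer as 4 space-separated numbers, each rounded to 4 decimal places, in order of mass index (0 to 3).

Step 0: x=[4.0000 13.0000 16.0000 22.0000] v=[0.0000 0.0000 0.0000 0.0000]
Step 1: x=[6.5000 11.5000 17.5000 22.0000] v=[5.0000 -3.0000 3.0000 0.0000]
Step 2: x=[8.2500 10.2500 18.2500 22.7500] v=[3.5000 -2.5000 1.5000 1.5000]
Step 3: x=[6.8750 10.5000 17.2500 24.2500] v=[-2.7500 0.5000 -2.0000 3.0000]
Step 4: x=[3.8750 11.5313 16.3750 25.2500] v=[-6.0000 2.0625 -1.7500 2.0000]
Step 5: x=[2.7657 11.8594 17.5157 24.8125] v=[-2.2187 0.6562 2.2813 -0.8750]
Step 6: x=[4.8204 11.3282 19.4766 23.7266] v=[4.1093 -1.0625 3.9218 -2.1718]

Answer: 4.8204 11.3282 19.4766 23.7266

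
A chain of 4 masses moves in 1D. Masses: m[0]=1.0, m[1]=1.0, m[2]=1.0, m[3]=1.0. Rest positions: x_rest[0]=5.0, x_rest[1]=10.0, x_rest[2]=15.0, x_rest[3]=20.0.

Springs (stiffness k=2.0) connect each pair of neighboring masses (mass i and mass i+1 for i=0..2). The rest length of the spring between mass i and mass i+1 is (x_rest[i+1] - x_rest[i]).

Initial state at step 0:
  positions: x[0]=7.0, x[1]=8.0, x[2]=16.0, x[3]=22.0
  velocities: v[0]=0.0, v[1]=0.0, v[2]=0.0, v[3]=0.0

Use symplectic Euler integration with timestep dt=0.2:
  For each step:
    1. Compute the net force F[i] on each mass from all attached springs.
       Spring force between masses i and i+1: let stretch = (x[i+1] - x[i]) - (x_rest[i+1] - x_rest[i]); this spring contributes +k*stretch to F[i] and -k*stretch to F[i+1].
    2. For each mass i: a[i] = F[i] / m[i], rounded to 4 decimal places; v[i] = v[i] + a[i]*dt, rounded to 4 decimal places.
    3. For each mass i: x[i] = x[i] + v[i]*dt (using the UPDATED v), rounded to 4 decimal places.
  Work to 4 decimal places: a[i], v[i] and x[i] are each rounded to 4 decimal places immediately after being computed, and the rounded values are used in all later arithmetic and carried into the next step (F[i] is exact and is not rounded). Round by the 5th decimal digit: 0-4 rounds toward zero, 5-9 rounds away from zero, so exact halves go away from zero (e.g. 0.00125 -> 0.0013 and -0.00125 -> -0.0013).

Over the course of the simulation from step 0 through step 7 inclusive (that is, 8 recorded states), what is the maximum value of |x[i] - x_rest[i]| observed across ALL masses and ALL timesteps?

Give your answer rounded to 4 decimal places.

Answer: 3.0882

Derivation:
Step 0: x=[7.0000 8.0000 16.0000 22.0000] v=[0.0000 0.0000 0.0000 0.0000]
Step 1: x=[6.6800 8.5600 15.8400 21.9200] v=[-1.6000 2.8000 -0.8000 -0.4000]
Step 2: x=[6.1104 9.5520 15.5840 21.7536] v=[-2.8480 4.9600 -1.2800 -0.8320]
Step 3: x=[5.4161 10.7512 15.3390 21.4936] v=[-3.4714 5.9962 -1.2250 -1.2998]
Step 4: x=[4.7486 11.8907 15.2193 21.1413] v=[-3.3374 5.6973 -0.5983 -1.7616]
Step 5: x=[4.2525 12.7251 15.3071 20.7152] v=[-2.4806 4.1719 0.4391 -2.1304]
Step 6: x=[4.0342 13.0882 15.6210 20.2565] v=[-1.0916 1.8157 1.5695 -2.2936]
Step 7: x=[4.1402 12.9296 16.1031 19.8269] v=[0.5300 -0.7928 2.4106 -2.1478]
Max displacement = 3.0882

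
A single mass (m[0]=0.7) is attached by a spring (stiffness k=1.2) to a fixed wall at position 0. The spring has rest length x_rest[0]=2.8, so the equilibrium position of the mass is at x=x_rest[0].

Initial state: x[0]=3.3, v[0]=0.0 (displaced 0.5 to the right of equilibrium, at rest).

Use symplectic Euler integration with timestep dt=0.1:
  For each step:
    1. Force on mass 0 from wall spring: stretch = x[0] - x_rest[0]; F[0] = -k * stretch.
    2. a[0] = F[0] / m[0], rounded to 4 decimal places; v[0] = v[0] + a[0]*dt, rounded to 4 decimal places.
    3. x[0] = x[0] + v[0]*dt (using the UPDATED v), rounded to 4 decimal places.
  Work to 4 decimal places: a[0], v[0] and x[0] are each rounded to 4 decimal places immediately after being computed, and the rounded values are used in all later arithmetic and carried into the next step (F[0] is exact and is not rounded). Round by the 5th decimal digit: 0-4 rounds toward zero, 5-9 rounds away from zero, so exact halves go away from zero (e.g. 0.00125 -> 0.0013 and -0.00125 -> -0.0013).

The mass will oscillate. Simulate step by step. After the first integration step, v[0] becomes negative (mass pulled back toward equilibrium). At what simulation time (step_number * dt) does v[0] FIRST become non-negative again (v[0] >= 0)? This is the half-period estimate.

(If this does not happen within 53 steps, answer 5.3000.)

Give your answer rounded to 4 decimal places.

Step 0: x=[3.3000] v=[0.0000]
Step 1: x=[3.2914] v=[-0.0857]
Step 2: x=[3.2744] v=[-0.1699]
Step 3: x=[3.2493] v=[-0.2512]
Step 4: x=[3.2165] v=[-0.3282]
Step 5: x=[3.1765] v=[-0.3996]
Step 6: x=[3.1301] v=[-0.4641]
Step 7: x=[3.0780] v=[-0.5207]
Step 8: x=[3.0212] v=[-0.5684]
Step 9: x=[2.9606] v=[-0.6063]
Step 10: x=[2.8972] v=[-0.6338]
Step 11: x=[2.8322] v=[-0.6505]
Step 12: x=[2.7666] v=[-0.6560]
Step 13: x=[2.7016] v=[-0.6503]
Step 14: x=[2.6383] v=[-0.6334]
Step 15: x=[2.5777] v=[-0.6057]
Step 16: x=[2.5209] v=[-0.5676]
Step 17: x=[2.4689] v=[-0.5198]
Step 18: x=[2.4226] v=[-0.4630]
Step 19: x=[2.3828] v=[-0.3983]
Step 20: x=[2.3501] v=[-0.3268]
Step 21: x=[2.3251] v=[-0.2497]
Step 22: x=[2.3083] v=[-0.1683]
Step 23: x=[2.2999] v=[-0.0840]
Step 24: x=[2.3001] v=[0.0017]
First v>=0 after going negative at step 24, time=2.4000

Answer: 2.4000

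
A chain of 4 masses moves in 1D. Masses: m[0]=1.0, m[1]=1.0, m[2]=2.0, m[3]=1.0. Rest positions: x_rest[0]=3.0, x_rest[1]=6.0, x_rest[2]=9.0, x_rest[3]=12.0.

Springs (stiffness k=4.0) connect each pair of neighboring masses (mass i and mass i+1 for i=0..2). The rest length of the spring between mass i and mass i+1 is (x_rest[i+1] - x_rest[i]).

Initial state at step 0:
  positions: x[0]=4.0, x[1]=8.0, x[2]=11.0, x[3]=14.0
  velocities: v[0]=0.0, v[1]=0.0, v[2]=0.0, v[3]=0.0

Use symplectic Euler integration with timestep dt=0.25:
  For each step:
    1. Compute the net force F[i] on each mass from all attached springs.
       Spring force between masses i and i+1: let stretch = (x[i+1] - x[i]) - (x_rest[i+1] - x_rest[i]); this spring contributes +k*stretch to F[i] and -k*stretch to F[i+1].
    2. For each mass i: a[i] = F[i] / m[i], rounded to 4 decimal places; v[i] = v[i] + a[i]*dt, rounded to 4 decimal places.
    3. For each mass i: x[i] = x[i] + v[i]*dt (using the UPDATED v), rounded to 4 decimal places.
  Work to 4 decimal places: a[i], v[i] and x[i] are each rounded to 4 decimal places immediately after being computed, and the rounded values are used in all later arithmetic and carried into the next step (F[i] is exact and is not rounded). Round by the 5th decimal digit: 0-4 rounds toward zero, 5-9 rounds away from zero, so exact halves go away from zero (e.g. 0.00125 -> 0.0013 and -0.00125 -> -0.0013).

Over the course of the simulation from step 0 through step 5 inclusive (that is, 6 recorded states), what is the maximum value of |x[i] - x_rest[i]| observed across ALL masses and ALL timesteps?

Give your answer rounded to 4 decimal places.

Answer: 2.1245

Derivation:
Step 0: x=[4.0000 8.0000 11.0000 14.0000] v=[0.0000 0.0000 0.0000 0.0000]
Step 1: x=[4.2500 7.7500 11.0000 14.0000] v=[1.0000 -1.0000 0.0000 0.0000]
Step 2: x=[4.6250 7.4375 10.9688 14.0000] v=[1.5000 -1.2500 -0.1250 0.0000]
Step 3: x=[4.9531 7.3047 10.8750 13.9922] v=[1.3125 -0.5312 -0.3751 -0.0312]
Step 4: x=[5.1191 7.4766 10.7246 13.9551] v=[0.6641 0.6875 -0.6017 -0.1484]
Step 5: x=[5.1245 7.8711 10.5720 13.8604] v=[0.0216 1.5780 -0.6105 -0.3789]
Max displacement = 2.1245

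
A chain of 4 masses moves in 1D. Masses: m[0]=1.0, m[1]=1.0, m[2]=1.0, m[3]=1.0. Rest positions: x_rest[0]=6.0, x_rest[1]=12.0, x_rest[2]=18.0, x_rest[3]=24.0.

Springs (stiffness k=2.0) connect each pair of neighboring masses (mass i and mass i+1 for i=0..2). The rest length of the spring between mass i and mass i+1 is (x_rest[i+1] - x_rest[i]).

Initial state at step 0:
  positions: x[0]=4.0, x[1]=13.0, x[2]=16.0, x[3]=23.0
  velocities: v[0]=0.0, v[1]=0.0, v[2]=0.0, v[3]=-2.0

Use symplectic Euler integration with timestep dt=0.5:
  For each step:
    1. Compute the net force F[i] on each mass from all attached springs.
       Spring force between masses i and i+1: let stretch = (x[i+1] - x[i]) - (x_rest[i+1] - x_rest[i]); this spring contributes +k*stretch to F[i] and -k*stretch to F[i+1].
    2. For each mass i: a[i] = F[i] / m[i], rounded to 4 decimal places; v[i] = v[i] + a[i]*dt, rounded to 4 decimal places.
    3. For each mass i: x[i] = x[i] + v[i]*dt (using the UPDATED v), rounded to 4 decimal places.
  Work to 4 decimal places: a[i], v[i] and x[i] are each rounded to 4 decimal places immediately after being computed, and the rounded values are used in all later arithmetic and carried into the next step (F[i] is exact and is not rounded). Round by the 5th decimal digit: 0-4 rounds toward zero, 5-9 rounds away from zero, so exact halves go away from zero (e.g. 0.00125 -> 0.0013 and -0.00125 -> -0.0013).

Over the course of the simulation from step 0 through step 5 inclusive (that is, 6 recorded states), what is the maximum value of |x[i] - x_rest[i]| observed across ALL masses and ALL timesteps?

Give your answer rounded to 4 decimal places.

Answer: 4.5000

Derivation:
Step 0: x=[4.0000 13.0000 16.0000 23.0000] v=[0.0000 0.0000 0.0000 -2.0000]
Step 1: x=[5.5000 10.0000 18.0000 21.5000] v=[3.0000 -6.0000 4.0000 -3.0000]
Step 2: x=[6.2500 8.7500 17.7500 21.2500] v=[1.5000 -2.5000 -0.5000 -0.5000]
Step 3: x=[5.2500 10.7500 14.7500 22.2500] v=[-2.0000 4.0000 -6.0000 2.0000]
Step 4: x=[4.0000 12.0000 13.5000 22.5000] v=[-2.5000 2.5000 -2.5000 0.5000]
Step 5: x=[3.7500 10.0000 16.0000 21.2500] v=[-0.5000 -4.0000 5.0000 -2.5000]
Max displacement = 4.5000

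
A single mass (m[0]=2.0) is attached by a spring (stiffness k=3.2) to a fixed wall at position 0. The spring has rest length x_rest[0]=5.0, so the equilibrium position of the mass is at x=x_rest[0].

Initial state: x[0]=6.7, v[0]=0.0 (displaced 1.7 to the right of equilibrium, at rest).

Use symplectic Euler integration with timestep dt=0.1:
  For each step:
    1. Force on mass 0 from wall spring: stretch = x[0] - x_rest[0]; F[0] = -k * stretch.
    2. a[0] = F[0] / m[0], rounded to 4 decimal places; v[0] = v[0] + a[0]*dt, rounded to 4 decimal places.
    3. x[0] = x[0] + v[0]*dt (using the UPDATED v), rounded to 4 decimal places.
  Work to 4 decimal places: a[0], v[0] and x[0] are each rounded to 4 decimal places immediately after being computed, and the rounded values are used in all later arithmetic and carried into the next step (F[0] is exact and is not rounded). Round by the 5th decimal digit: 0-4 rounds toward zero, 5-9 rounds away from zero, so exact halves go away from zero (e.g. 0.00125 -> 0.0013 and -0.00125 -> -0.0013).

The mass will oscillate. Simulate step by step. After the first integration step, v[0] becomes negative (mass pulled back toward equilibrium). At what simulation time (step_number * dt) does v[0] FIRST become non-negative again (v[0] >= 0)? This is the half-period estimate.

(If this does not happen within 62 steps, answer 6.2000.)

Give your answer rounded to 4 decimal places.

Answer: 2.5000

Derivation:
Step 0: x=[6.7000] v=[0.0000]
Step 1: x=[6.6728] v=[-0.2720]
Step 2: x=[6.6188] v=[-0.5397]
Step 3: x=[6.5389] v=[-0.7987]
Step 4: x=[6.4344] v=[-1.0449]
Step 5: x=[6.3070] v=[-1.2744]
Step 6: x=[6.1587] v=[-1.4835]
Step 7: x=[5.9918] v=[-1.6689]
Step 8: x=[5.8090] v=[-1.8276]
Step 9: x=[5.6133] v=[-1.9570]
Step 10: x=[5.4078] v=[-2.0551]
Step 11: x=[5.1958] v=[-2.1204]
Step 12: x=[4.9806] v=[-2.1517]
Step 13: x=[4.7657] v=[-2.1486]
Step 14: x=[4.5546] v=[-2.1111]
Step 15: x=[4.3506] v=[-2.0398]
Step 16: x=[4.1570] v=[-1.9359]
Step 17: x=[3.9769] v=[-1.8010]
Step 18: x=[3.8132] v=[-1.6373]
Step 19: x=[3.6685] v=[-1.4474]
Step 20: x=[3.5451] v=[-1.2344]
Step 21: x=[3.4449] v=[-1.0016]
Step 22: x=[3.3696] v=[-0.7528]
Step 23: x=[3.3204] v=[-0.4919]
Step 24: x=[3.2981] v=[-0.2232]
Step 25: x=[3.3030] v=[0.0491]
First v>=0 after going negative at step 25, time=2.5000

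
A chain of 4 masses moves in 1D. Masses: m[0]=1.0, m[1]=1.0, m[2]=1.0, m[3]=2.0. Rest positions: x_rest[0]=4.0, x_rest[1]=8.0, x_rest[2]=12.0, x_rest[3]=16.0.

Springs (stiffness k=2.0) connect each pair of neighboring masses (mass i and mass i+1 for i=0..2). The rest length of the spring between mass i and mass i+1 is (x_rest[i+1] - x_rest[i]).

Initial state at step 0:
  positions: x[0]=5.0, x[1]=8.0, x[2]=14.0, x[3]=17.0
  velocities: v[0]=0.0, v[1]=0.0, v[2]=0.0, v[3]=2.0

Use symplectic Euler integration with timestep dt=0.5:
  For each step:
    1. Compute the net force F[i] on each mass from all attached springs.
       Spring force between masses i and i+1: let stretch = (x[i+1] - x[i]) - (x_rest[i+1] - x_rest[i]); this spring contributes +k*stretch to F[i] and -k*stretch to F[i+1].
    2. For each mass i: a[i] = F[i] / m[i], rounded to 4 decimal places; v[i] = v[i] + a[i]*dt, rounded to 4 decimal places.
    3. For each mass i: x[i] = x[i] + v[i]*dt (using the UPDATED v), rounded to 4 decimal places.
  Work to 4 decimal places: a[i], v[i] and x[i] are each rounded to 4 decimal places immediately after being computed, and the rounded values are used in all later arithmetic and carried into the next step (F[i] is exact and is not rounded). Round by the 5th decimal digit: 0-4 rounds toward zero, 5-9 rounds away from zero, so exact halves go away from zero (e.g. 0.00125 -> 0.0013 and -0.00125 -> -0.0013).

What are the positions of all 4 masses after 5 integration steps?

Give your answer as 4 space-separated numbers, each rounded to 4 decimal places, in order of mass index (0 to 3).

Step 0: x=[5.0000 8.0000 14.0000 17.0000] v=[0.0000 0.0000 0.0000 2.0000]
Step 1: x=[4.5000 9.5000 12.5000 18.2500] v=[-1.0000 3.0000 -3.0000 2.5000]
Step 2: x=[4.5000 10.0000 12.3750 19.0625] v=[0.0000 1.0000 -0.2500 1.6250]
Step 3: x=[5.2500 8.9375 14.4063 19.2032] v=[1.5000 -2.1250 4.0625 0.2813]
Step 4: x=[5.8438 8.7657 16.1016 19.1446] v=[1.1875 -0.3437 3.3906 -0.1172]
Step 5: x=[5.8985 10.8009 15.6505 19.3253] v=[0.1094 4.0703 -0.9023 0.3613]

Answer: 5.8985 10.8009 15.6505 19.3253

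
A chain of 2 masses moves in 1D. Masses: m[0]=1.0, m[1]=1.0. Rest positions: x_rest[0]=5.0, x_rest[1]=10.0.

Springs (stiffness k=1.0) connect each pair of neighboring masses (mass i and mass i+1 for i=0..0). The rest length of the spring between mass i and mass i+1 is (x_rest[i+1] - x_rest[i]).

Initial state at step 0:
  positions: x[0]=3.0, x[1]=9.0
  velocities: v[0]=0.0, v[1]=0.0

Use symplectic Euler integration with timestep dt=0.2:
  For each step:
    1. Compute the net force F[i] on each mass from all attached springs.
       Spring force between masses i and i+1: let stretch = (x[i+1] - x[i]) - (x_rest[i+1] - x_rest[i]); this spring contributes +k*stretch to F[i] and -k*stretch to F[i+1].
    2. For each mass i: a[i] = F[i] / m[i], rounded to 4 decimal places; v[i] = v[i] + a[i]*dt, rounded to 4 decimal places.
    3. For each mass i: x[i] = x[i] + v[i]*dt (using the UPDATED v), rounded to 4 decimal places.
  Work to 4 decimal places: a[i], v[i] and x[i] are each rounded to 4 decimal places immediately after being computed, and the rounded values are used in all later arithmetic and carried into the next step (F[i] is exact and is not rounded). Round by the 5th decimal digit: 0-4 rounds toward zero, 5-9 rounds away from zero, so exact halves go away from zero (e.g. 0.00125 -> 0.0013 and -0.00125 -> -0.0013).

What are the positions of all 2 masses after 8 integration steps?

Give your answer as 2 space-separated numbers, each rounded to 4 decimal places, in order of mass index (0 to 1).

Step 0: x=[3.0000 9.0000] v=[0.0000 0.0000]
Step 1: x=[3.0400 8.9600] v=[0.2000 -0.2000]
Step 2: x=[3.1168 8.8832] v=[0.3840 -0.3840]
Step 3: x=[3.2243 8.7757] v=[0.5373 -0.5373]
Step 4: x=[3.3538 8.6462] v=[0.6476 -0.6476]
Step 5: x=[3.4950 8.5050] v=[0.7061 -0.7061]
Step 6: x=[3.6366 8.3634] v=[0.7081 -0.7081]
Step 7: x=[3.7673 8.2327] v=[0.6535 -0.6535]
Step 8: x=[3.8766 8.1234] v=[0.5466 -0.5466]

Answer: 3.8766 8.1234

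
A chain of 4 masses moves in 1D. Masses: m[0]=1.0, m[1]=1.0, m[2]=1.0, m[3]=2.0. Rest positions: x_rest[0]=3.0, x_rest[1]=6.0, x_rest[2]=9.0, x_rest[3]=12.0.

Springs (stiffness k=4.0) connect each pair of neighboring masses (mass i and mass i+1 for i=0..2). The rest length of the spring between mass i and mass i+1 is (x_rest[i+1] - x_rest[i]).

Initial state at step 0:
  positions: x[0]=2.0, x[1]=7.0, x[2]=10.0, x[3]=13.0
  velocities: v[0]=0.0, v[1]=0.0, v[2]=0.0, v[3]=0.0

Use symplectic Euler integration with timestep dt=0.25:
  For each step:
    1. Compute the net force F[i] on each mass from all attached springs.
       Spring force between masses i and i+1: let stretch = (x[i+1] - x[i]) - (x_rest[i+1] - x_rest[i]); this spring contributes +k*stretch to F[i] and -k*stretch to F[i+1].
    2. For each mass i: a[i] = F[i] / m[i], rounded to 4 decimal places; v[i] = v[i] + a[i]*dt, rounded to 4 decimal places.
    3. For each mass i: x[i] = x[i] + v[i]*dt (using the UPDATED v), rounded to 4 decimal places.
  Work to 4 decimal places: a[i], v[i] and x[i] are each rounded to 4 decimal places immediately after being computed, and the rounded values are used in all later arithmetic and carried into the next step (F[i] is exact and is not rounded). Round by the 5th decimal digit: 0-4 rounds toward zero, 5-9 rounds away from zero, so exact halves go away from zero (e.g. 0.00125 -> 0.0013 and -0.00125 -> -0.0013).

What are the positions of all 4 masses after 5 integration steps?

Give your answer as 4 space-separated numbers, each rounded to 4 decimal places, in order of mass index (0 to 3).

Answer: 4.2227 6.5440 8.7652 12.7341

Derivation:
Step 0: x=[2.0000 7.0000 10.0000 13.0000] v=[0.0000 0.0000 0.0000 0.0000]
Step 1: x=[2.5000 6.5000 10.0000 13.0000] v=[2.0000 -2.0000 0.0000 0.0000]
Step 2: x=[3.2500 5.8750 9.8750 13.0000] v=[3.0000 -2.5000 -0.5000 0.0000]
Step 3: x=[3.9063 5.5938 9.5313 12.9844] v=[2.6250 -1.1250 -1.3750 -0.0625]
Step 4: x=[4.2344 5.8751 9.0665 12.9121] v=[1.3125 1.1250 -1.8594 -0.2891]
Step 5: x=[4.2227 6.5440 8.7652 12.7341] v=[-0.0468 2.6757 -1.2052 -0.7119]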